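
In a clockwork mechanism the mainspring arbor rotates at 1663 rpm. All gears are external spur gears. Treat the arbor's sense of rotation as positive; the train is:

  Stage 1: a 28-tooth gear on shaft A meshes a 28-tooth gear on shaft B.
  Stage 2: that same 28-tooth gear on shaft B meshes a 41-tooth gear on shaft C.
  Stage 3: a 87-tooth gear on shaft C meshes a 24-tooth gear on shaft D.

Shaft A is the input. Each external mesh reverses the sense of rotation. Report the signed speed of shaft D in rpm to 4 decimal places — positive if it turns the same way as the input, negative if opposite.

Stage 1 [28T→28T]: ω = 1663.0000×28/28 = 1663.0000 rpm, dir flips to −; running = −1663.0000
Stage 2 [28T→41T]: ω = 1663.0000×28/41 = 1135.7073 rpm, dir flips to +; running = +1135.7073
Stage 3 [87T→24T]: ω = 1135.7073×87/24 = 4116.9390 rpm, dir flips to −; running = −4116.9390

-4116.9390 rpm (opposite to input, |ω| = 4116.9390 rpm)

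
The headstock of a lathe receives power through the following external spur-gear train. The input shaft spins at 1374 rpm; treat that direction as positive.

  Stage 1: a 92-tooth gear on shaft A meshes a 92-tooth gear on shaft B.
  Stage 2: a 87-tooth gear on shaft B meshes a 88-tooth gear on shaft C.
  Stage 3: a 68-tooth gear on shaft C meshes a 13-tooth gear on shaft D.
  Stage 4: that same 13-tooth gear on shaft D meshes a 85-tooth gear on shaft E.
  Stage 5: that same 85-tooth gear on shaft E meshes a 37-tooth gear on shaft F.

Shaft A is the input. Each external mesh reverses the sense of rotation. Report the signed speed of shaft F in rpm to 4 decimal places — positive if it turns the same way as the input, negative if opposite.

Stage 1 [92T→92T]: ω = 1374.0000×92/92 = 1374.0000 rpm, dir flips to −; running = −1374.0000
Stage 2 [87T→88T]: ω = 1374.0000×87/88 = 1358.3864 rpm, dir flips to +; running = +1358.3864
Stage 3 [68T→13T]: ω = 1358.3864×68/13 = 7105.4056 rpm, dir flips to −; running = −7105.4056
Stage 4 [13T→85T]: ω = 7105.4056×13/85 = 1086.7091 rpm, dir flips to +; running = +1086.7091
Stage 5 [85T→37T]: ω = 1086.7091×85/37 = 2496.4939 rpm, dir flips to −; running = −2496.4939

-2496.4939 rpm (opposite to input, |ω| = 2496.4939 rpm)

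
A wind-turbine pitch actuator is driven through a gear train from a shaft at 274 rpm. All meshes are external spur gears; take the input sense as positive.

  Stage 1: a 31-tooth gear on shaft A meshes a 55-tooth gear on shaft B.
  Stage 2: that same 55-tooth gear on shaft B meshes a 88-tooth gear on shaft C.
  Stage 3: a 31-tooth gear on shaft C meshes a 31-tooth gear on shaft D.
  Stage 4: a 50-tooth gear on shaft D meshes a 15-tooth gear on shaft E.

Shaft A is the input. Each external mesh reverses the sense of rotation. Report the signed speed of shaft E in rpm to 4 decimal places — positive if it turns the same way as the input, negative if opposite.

Stage 1 [31T→55T]: ω = 274.0000×31/55 = 154.4364 rpm, dir flips to −; running = −154.4364
Stage 2 [55T→88T]: ω = 154.4364×55/88 = 96.5227 rpm, dir flips to +; running = +96.5227
Stage 3 [31T→31T]: ω = 96.5227×31/31 = 96.5227 rpm, dir flips to −; running = −96.5227
Stage 4 [50T→15T]: ω = 96.5227×50/15 = 321.7424 rpm, dir flips to +; running = +321.7424

+321.7424 rpm (same as input, |ω| = 321.7424 rpm)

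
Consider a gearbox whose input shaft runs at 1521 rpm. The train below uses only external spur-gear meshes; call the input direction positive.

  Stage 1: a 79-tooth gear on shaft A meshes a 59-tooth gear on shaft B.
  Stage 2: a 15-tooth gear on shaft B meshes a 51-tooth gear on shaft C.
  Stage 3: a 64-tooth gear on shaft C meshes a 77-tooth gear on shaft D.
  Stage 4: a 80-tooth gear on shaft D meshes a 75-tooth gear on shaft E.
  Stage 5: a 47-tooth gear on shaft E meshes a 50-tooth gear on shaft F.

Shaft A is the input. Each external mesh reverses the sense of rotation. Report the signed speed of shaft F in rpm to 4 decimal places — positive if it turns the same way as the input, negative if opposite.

-499.1961 rpm (opposite to input, |ω| = 499.1961 rpm)

Stage 1 [79T→59T]: ω = 1521.0000×79/59 = 2036.5932 rpm, dir flips to −; running = −2036.5932
Stage 2 [15T→51T]: ω = 2036.5932×15/51 = 598.9980 rpm, dir flips to +; running = +598.9980
Stage 3 [64T→77T]: ω = 598.9980×64/77 = 497.8685 rpm, dir flips to −; running = −497.8685
Stage 4 [80T→75T]: ω = 497.8685×80/75 = 531.0597 rpm, dir flips to +; running = +531.0597
Stage 5 [47T→50T]: ω = 531.0597×47/50 = 499.1961 rpm, dir flips to −; running = −499.1961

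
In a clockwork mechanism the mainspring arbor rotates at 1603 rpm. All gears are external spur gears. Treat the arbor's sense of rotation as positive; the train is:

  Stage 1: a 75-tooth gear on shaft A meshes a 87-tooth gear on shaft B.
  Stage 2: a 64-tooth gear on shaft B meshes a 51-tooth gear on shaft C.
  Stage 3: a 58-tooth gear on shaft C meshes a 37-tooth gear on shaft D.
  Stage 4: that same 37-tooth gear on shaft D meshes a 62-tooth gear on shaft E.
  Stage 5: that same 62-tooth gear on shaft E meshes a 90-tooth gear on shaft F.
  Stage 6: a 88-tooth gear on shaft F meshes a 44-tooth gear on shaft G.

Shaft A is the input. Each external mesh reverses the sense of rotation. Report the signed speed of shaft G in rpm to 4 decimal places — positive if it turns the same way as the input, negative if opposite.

+2235.1198 rpm (same as input, |ω| = 2235.1198 rpm)

Stage 1 [75T→87T]: ω = 1603.0000×75/87 = 1381.8966 rpm, dir flips to −; running = −1381.8966
Stage 2 [64T→51T]: ω = 1381.8966×64/51 = 1734.1447 rpm, dir flips to +; running = +1734.1447
Stage 3 [58T→37T]: ω = 1734.1447×58/37 = 2718.3890 rpm, dir flips to −; running = −2718.3890
Stage 4 [37T→62T]: ω = 2718.3890×37/62 = 1622.2644 rpm, dir flips to +; running = +1622.2644
Stage 5 [62T→90T]: ω = 1622.2644×62/90 = 1117.5599 rpm, dir flips to −; running = −1117.5599
Stage 6 [88T→44T]: ω = 1117.5599×88/44 = 2235.1198 rpm, dir flips to +; running = +2235.1198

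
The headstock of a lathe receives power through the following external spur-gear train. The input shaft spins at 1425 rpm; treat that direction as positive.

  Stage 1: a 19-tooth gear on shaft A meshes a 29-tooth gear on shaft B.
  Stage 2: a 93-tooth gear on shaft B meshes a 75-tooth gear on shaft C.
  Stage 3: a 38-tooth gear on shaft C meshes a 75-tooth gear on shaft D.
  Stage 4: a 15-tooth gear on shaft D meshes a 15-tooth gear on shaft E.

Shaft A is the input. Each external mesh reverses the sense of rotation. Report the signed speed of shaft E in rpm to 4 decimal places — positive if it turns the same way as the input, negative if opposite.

+586.5628 rpm (same as input, |ω| = 586.5628 rpm)

Stage 1 [19T→29T]: ω = 1425.0000×19/29 = 933.6207 rpm, dir flips to −; running = −933.6207
Stage 2 [93T→75T]: ω = 933.6207×93/75 = 1157.6897 rpm, dir flips to +; running = +1157.6897
Stage 3 [38T→75T]: ω = 1157.6897×38/75 = 586.5628 rpm, dir flips to −; running = −586.5628
Stage 4 [15T→15T]: ω = 586.5628×15/15 = 586.5628 rpm, dir flips to +; running = +586.5628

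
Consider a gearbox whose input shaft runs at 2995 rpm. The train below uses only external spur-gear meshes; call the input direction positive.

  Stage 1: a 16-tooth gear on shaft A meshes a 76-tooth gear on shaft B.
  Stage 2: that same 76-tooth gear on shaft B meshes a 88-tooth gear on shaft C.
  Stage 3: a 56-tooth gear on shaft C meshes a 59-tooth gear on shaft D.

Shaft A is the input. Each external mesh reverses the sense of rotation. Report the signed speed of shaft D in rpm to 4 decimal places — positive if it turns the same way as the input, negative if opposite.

Stage 1 [16T→76T]: ω = 2995.0000×16/76 = 630.5263 rpm, dir flips to −; running = −630.5263
Stage 2 [76T→88T]: ω = 630.5263×76/88 = 544.5455 rpm, dir flips to +; running = +544.5455
Stage 3 [56T→59T]: ω = 544.5455×56/59 = 516.8567 rpm, dir flips to −; running = −516.8567

-516.8567 rpm (opposite to input, |ω| = 516.8567 rpm)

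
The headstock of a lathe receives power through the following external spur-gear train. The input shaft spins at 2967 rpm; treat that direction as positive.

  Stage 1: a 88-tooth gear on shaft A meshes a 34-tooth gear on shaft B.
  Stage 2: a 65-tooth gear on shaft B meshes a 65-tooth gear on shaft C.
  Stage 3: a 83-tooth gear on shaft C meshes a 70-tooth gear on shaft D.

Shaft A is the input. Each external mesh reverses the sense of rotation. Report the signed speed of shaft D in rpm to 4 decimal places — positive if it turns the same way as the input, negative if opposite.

-9105.4487 rpm (opposite to input, |ω| = 9105.4487 rpm)

Stage 1 [88T→34T]: ω = 2967.0000×88/34 = 7679.2941 rpm, dir flips to −; running = −7679.2941
Stage 2 [65T→65T]: ω = 7679.2941×65/65 = 7679.2941 rpm, dir flips to +; running = +7679.2941
Stage 3 [83T→70T]: ω = 7679.2941×83/70 = 9105.4487 rpm, dir flips to −; running = −9105.4487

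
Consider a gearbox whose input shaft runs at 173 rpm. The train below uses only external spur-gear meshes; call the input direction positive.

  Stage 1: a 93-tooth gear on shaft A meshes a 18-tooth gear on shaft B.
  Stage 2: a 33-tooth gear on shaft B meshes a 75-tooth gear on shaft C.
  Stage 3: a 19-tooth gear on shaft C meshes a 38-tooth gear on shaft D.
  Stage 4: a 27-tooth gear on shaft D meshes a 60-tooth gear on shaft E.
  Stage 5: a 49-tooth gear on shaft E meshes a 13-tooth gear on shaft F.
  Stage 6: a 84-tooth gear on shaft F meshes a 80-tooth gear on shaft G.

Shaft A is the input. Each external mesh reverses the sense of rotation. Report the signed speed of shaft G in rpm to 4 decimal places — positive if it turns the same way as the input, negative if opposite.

+350.2142 rpm (same as input, |ω| = 350.2142 rpm)

Stage 1 [93T→18T]: ω = 173.0000×93/18 = 893.8333 rpm, dir flips to −; running = −893.8333
Stage 2 [33T→75T]: ω = 893.8333×33/75 = 393.2867 rpm, dir flips to +; running = +393.2867
Stage 3 [19T→38T]: ω = 393.2867×19/38 = 196.6433 rpm, dir flips to −; running = −196.6433
Stage 4 [27T→60T]: ω = 196.6433×27/60 = 88.4895 rpm, dir flips to +; running = +88.4895
Stage 5 [49T→13T]: ω = 88.4895×49/13 = 333.5373 rpm, dir flips to −; running = −333.5373
Stage 6 [84T→80T]: ω = 333.5373×84/80 = 350.2142 rpm, dir flips to +; running = +350.2142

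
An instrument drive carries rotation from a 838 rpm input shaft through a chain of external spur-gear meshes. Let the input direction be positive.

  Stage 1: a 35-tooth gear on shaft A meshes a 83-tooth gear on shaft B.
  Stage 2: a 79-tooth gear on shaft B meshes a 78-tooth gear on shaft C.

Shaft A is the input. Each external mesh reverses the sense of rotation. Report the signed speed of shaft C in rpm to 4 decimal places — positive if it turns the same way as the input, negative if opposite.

Stage 1 [35T→83T]: ω = 838.0000×35/83 = 353.3735 rpm, dir flips to −; running = −353.3735
Stage 2 [79T→78T]: ω = 353.3735×79/78 = 357.9039 rpm, dir flips to +; running = +357.9039

+357.9039 rpm (same as input, |ω| = 357.9039 rpm)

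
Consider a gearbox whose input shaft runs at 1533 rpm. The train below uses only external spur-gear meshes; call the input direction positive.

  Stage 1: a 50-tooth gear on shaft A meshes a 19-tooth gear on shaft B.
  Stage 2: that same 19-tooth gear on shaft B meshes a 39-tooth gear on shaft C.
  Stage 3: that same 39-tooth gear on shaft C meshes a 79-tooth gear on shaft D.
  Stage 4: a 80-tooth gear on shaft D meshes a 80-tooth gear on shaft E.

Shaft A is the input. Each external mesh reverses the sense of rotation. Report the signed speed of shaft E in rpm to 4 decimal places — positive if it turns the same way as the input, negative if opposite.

+970.2532 rpm (same as input, |ω| = 970.2532 rpm)

Stage 1 [50T→19T]: ω = 1533.0000×50/19 = 4034.2105 rpm, dir flips to −; running = −4034.2105
Stage 2 [19T→39T]: ω = 4034.2105×19/39 = 1965.3846 rpm, dir flips to +; running = +1965.3846
Stage 3 [39T→79T]: ω = 1965.3846×39/79 = 970.2532 rpm, dir flips to −; running = −970.2532
Stage 4 [80T→80T]: ω = 970.2532×80/80 = 970.2532 rpm, dir flips to +; running = +970.2532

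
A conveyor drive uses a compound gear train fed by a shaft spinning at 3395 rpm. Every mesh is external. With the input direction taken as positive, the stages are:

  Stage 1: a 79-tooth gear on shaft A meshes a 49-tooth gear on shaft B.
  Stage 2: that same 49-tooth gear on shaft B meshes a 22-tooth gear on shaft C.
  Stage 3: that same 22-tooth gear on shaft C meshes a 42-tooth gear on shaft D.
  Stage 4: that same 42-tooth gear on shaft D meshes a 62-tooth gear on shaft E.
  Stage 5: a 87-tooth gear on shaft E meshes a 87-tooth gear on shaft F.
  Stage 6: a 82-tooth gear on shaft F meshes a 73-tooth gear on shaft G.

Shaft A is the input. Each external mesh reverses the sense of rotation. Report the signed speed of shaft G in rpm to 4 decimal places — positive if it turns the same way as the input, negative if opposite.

+4859.2156 rpm (same as input, |ω| = 4859.2156 rpm)

Stage 1 [79T→49T]: ω = 3395.0000×79/49 = 5473.5714 rpm, dir flips to −; running = −5473.5714
Stage 2 [49T→22T]: ω = 5473.5714×49/22 = 12191.1364 rpm, dir flips to +; running = +12191.1364
Stage 3 [22T→42T]: ω = 12191.1364×22/42 = 6385.8333 rpm, dir flips to −; running = −6385.8333
Stage 4 [42T→62T]: ω = 6385.8333×42/62 = 4325.8871 rpm, dir flips to +; running = +4325.8871
Stage 5 [87T→87T]: ω = 4325.8871×87/87 = 4325.8871 rpm, dir flips to −; running = −4325.8871
Stage 6 [82T→73T]: ω = 4325.8871×82/73 = 4859.2156 rpm, dir flips to +; running = +4859.2156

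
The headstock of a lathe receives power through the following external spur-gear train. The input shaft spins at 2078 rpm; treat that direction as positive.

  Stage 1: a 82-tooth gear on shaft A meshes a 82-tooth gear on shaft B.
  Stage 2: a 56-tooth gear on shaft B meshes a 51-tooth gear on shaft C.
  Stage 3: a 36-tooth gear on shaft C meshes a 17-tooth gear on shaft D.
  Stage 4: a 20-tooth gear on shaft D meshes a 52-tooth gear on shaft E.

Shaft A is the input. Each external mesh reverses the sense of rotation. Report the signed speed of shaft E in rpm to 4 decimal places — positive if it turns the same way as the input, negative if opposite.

+1858.4190 rpm (same as input, |ω| = 1858.4190 rpm)

Stage 1 [82T→82T]: ω = 2078.0000×82/82 = 2078.0000 rpm, dir flips to −; running = −2078.0000
Stage 2 [56T→51T]: ω = 2078.0000×56/51 = 2281.7255 rpm, dir flips to +; running = +2281.7255
Stage 3 [36T→17T]: ω = 2281.7255×36/17 = 4831.8893 rpm, dir flips to −; running = −4831.8893
Stage 4 [20T→52T]: ω = 4831.8893×20/52 = 1858.4190 rpm, dir flips to +; running = +1858.4190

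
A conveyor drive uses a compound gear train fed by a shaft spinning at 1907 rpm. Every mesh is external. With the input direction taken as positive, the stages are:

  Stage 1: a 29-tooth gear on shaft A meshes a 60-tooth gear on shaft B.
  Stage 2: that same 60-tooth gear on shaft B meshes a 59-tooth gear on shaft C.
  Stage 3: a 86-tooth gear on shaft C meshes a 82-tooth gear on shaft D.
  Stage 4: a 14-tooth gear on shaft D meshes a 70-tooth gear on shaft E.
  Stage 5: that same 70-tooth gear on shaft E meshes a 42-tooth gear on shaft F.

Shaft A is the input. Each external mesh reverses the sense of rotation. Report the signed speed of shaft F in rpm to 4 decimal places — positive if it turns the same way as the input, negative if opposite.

Stage 1 [29T→60T]: ω = 1907.0000×29/60 = 921.7167 rpm, dir flips to −; running = −921.7167
Stage 2 [60T→59T]: ω = 921.7167×60/59 = 937.3390 rpm, dir flips to +; running = +937.3390
Stage 3 [86T→82T]: ω = 937.3390×86/82 = 983.0628 rpm, dir flips to −; running = −983.0628
Stage 4 [14T→70T]: ω = 983.0628×14/70 = 196.6126 rpm, dir flips to +; running = +196.6126
Stage 5 [70T→42T]: ω = 196.6126×70/42 = 327.6876 rpm, dir flips to −; running = −327.6876

-327.6876 rpm (opposite to input, |ω| = 327.6876 rpm)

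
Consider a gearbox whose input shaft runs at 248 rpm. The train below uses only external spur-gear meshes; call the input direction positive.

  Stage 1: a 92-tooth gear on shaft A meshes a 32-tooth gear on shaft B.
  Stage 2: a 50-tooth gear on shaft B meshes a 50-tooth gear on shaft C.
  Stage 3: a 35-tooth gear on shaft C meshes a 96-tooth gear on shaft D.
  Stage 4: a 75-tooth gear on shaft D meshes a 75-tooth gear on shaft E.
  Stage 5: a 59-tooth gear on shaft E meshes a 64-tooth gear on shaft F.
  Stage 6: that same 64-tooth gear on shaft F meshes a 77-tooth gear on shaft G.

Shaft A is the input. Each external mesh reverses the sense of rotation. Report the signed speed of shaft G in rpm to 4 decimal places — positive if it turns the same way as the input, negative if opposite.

+199.1809 rpm (same as input, |ω| = 199.1809 rpm)

Stage 1 [92T→32T]: ω = 248.0000×92/32 = 713.0000 rpm, dir flips to −; running = −713.0000
Stage 2 [50T→50T]: ω = 713.0000×50/50 = 713.0000 rpm, dir flips to +; running = +713.0000
Stage 3 [35T→96T]: ω = 713.0000×35/96 = 259.9479 rpm, dir flips to −; running = −259.9479
Stage 4 [75T→75T]: ω = 259.9479×75/75 = 259.9479 rpm, dir flips to +; running = +259.9479
Stage 5 [59T→64T]: ω = 259.9479×59/64 = 239.6395 rpm, dir flips to −; running = −239.6395
Stage 6 [64T→77T]: ω = 239.6395×64/77 = 199.1809 rpm, dir flips to +; running = +199.1809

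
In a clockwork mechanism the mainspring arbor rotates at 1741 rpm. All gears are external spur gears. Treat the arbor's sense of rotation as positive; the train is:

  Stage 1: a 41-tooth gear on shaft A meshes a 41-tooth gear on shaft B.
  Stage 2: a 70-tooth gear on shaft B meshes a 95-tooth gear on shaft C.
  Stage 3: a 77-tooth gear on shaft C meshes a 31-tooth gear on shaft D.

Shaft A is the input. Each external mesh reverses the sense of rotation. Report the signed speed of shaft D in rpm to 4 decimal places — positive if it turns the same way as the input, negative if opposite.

-3186.4143 rpm (opposite to input, |ω| = 3186.4143 rpm)

Stage 1 [41T→41T]: ω = 1741.0000×41/41 = 1741.0000 rpm, dir flips to −; running = −1741.0000
Stage 2 [70T→95T]: ω = 1741.0000×70/95 = 1282.8421 rpm, dir flips to +; running = +1282.8421
Stage 3 [77T→31T]: ω = 1282.8421×77/31 = 3186.4143 rpm, dir flips to −; running = −3186.4143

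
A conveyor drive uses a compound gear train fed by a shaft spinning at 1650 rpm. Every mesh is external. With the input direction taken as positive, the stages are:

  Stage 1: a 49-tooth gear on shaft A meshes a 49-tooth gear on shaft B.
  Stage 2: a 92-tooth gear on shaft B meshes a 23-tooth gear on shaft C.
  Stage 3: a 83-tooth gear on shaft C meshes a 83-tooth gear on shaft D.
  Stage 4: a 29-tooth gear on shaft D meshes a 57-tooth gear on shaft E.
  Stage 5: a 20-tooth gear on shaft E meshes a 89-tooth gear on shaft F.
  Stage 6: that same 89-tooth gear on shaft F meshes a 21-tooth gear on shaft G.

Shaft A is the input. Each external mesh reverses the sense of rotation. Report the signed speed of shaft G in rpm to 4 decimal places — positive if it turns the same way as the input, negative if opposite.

Stage 1 [49T→49T]: ω = 1650.0000×49/49 = 1650.0000 rpm, dir flips to −; running = −1650.0000
Stage 2 [92T→23T]: ω = 1650.0000×92/23 = 6600.0000 rpm, dir flips to +; running = +6600.0000
Stage 3 [83T→83T]: ω = 6600.0000×83/83 = 6600.0000 rpm, dir flips to −; running = −6600.0000
Stage 4 [29T→57T]: ω = 6600.0000×29/57 = 3357.8947 rpm, dir flips to +; running = +3357.8947
Stage 5 [20T→89T]: ω = 3357.8947×20/89 = 754.5831 rpm, dir flips to −; running = −754.5831
Stage 6 [89T→21T]: ω = 754.5831×89/21 = 3197.9950 rpm, dir flips to +; running = +3197.9950

+3197.9950 rpm (same as input, |ω| = 3197.9950 rpm)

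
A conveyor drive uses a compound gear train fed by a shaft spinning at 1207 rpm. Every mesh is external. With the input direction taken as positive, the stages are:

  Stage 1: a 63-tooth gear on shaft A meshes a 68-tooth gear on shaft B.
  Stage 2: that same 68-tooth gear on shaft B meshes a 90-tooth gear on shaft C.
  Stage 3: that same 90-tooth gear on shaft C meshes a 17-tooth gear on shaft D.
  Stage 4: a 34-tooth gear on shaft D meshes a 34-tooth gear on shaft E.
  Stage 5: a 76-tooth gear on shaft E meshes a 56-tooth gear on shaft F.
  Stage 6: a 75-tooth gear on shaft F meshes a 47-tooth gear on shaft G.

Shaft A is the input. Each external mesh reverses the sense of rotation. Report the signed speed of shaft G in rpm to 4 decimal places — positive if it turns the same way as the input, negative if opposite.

Stage 1 [63T→68T]: ω = 1207.0000×63/68 = 1118.2500 rpm, dir flips to −; running = −1118.2500
Stage 2 [68T→90T]: ω = 1118.2500×68/90 = 844.9000 rpm, dir flips to +; running = +844.9000
Stage 3 [90T→17T]: ω = 844.9000×90/17 = 4473.0000 rpm, dir flips to −; running = −4473.0000
Stage 4 [34T→34T]: ω = 4473.0000×34/34 = 4473.0000 rpm, dir flips to +; running = +4473.0000
Stage 5 [76T→56T]: ω = 4473.0000×76/56 = 6070.5000 rpm, dir flips to −; running = −6070.5000
Stage 6 [75T→47T]: ω = 6070.5000×75/47 = 9686.9681 rpm, dir flips to +; running = +9686.9681

+9686.9681 rpm (same as input, |ω| = 9686.9681 rpm)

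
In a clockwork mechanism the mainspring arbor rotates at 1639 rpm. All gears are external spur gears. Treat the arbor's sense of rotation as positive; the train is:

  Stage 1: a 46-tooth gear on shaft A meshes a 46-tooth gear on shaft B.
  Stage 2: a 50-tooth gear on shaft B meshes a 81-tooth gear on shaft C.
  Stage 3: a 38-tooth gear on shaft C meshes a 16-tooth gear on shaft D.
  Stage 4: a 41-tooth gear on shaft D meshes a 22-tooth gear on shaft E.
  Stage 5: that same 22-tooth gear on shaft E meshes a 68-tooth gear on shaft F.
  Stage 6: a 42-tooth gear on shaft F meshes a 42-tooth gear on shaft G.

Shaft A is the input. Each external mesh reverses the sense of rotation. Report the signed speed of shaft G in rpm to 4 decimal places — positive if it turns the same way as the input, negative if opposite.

Stage 1 [46T→46T]: ω = 1639.0000×46/46 = 1639.0000 rpm, dir flips to −; running = −1639.0000
Stage 2 [50T→81T]: ω = 1639.0000×50/81 = 1011.7284 rpm, dir flips to +; running = +1011.7284
Stage 3 [38T→16T]: ω = 1011.7284×38/16 = 2402.8549 rpm, dir flips to −; running = −2402.8549
Stage 4 [41T→22T]: ω = 2402.8549×41/22 = 4478.0478 rpm, dir flips to +; running = +4478.0478
Stage 5 [22T→68T]: ω = 4478.0478×22/68 = 1448.7802 rpm, dir flips to −; running = −1448.7802
Stage 6 [42T→42T]: ω = 1448.7802×42/42 = 1448.7802 rpm, dir flips to +; running = +1448.7802

+1448.7802 rpm (same as input, |ω| = 1448.7802 rpm)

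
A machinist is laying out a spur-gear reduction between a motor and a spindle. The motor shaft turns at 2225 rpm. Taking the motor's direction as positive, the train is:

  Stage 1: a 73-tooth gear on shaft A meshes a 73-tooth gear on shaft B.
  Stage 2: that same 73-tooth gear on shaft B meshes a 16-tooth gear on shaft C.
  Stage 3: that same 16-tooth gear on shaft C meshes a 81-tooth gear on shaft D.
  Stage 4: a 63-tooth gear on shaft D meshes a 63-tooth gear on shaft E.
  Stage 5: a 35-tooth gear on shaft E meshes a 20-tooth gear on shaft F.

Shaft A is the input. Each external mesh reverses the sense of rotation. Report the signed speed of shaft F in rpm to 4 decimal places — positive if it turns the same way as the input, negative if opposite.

-3509.1821 rpm (opposite to input, |ω| = 3509.1821 rpm)

Stage 1 [73T→73T]: ω = 2225.0000×73/73 = 2225.0000 rpm, dir flips to −; running = −2225.0000
Stage 2 [73T→16T]: ω = 2225.0000×73/16 = 10151.5625 rpm, dir flips to +; running = +10151.5625
Stage 3 [16T→81T]: ω = 10151.5625×16/81 = 2005.2469 rpm, dir flips to −; running = −2005.2469
Stage 4 [63T→63T]: ω = 2005.2469×63/63 = 2005.2469 rpm, dir flips to +; running = +2005.2469
Stage 5 [35T→20T]: ω = 2005.2469×35/20 = 3509.1821 rpm, dir flips to −; running = −3509.1821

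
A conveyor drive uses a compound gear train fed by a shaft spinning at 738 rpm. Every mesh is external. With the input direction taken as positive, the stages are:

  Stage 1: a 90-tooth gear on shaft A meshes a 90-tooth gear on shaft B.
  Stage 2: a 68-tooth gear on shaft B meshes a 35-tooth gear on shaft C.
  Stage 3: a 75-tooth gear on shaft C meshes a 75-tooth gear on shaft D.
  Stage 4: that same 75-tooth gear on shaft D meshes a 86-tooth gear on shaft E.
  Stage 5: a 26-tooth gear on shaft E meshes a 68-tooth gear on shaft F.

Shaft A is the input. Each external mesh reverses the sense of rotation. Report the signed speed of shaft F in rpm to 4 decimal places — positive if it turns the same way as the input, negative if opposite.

-478.1063 rpm (opposite to input, |ω| = 478.1063 rpm)

Stage 1 [90T→90T]: ω = 738.0000×90/90 = 738.0000 rpm, dir flips to −; running = −738.0000
Stage 2 [68T→35T]: ω = 738.0000×68/35 = 1433.8286 rpm, dir flips to +; running = +1433.8286
Stage 3 [75T→75T]: ω = 1433.8286×75/75 = 1433.8286 rpm, dir flips to −; running = −1433.8286
Stage 4 [75T→86T]: ω = 1433.8286×75/86 = 1250.4319 rpm, dir flips to +; running = +1250.4319
Stage 5 [26T→68T]: ω = 1250.4319×26/68 = 478.1063 rpm, dir flips to −; running = −478.1063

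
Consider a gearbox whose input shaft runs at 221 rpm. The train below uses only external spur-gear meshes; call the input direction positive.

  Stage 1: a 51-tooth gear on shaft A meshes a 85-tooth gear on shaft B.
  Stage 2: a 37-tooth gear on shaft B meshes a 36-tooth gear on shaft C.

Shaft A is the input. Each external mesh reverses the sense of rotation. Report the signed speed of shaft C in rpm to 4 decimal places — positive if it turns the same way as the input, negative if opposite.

+136.2833 rpm (same as input, |ω| = 136.2833 rpm)

Stage 1 [51T→85T]: ω = 221.0000×51/85 = 132.6000 rpm, dir flips to −; running = −132.6000
Stage 2 [37T→36T]: ω = 132.6000×37/36 = 136.2833 rpm, dir flips to +; running = +136.2833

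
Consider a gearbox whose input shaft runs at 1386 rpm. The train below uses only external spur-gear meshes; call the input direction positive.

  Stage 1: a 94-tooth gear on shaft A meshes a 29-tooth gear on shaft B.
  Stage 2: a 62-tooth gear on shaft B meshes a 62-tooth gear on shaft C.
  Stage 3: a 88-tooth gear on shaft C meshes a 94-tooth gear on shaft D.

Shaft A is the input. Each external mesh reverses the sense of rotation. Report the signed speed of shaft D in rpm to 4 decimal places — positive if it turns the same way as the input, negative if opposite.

-4205.7931 rpm (opposite to input, |ω| = 4205.7931 rpm)

Stage 1 [94T→29T]: ω = 1386.0000×94/29 = 4492.5517 rpm, dir flips to −; running = −4492.5517
Stage 2 [62T→62T]: ω = 4492.5517×62/62 = 4492.5517 rpm, dir flips to +; running = +4492.5517
Stage 3 [88T→94T]: ω = 4492.5517×88/94 = 4205.7931 rpm, dir flips to −; running = −4205.7931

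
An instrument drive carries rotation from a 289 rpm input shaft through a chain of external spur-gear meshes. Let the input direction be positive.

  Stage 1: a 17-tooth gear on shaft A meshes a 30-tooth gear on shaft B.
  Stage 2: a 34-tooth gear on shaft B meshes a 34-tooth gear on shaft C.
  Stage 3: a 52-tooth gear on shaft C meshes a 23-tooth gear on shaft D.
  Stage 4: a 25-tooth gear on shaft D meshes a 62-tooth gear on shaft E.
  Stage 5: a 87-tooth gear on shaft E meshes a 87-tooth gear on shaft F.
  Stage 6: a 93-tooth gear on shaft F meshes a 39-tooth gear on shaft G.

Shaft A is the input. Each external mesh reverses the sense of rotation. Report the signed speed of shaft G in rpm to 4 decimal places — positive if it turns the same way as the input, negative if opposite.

+356.0145 rpm (same as input, |ω| = 356.0145 rpm)

Stage 1 [17T→30T]: ω = 289.0000×17/30 = 163.7667 rpm, dir flips to −; running = −163.7667
Stage 2 [34T→34T]: ω = 163.7667×34/34 = 163.7667 rpm, dir flips to +; running = +163.7667
Stage 3 [52T→23T]: ω = 163.7667×52/23 = 370.2551 rpm, dir flips to −; running = −370.2551
Stage 4 [25T→62T]: ω = 370.2551×25/62 = 149.2964 rpm, dir flips to +; running = +149.2964
Stage 5 [87T→87T]: ω = 149.2964×87/87 = 149.2964 rpm, dir flips to −; running = −149.2964
Stage 6 [93T→39T]: ω = 149.2964×93/39 = 356.0145 rpm, dir flips to +; running = +356.0145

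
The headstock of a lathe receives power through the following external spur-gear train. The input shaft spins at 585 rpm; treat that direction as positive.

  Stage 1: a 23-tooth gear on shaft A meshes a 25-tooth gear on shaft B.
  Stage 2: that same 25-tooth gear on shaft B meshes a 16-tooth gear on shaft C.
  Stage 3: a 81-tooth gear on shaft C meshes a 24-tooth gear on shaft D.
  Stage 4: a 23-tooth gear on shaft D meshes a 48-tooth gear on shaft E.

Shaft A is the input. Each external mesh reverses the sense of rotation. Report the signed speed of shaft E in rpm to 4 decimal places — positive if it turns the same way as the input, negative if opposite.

Stage 1 [23T→25T]: ω = 585.0000×23/25 = 538.2000 rpm, dir flips to −; running = −538.2000
Stage 2 [25T→16T]: ω = 538.2000×25/16 = 840.9375 rpm, dir flips to +; running = +840.9375
Stage 3 [81T→24T]: ω = 840.9375×81/24 = 2838.1641 rpm, dir flips to −; running = −2838.1641
Stage 4 [23T→48T]: ω = 2838.1641×23/48 = 1359.9536 rpm, dir flips to +; running = +1359.9536

+1359.9536 rpm (same as input, |ω| = 1359.9536 rpm)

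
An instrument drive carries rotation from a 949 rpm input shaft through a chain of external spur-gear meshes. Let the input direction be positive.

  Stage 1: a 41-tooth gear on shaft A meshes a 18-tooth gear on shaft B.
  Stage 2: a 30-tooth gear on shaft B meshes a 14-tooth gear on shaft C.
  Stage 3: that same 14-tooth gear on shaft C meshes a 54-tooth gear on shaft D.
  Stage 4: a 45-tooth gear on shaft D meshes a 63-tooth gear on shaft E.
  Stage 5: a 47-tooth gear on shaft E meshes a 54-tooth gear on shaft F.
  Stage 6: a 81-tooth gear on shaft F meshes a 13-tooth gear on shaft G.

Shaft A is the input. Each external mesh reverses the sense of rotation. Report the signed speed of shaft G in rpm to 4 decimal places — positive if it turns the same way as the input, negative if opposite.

Stage 1 [41T→18T]: ω = 949.0000×41/18 = 2161.6111 rpm, dir flips to −; running = −2161.6111
Stage 2 [30T→14T]: ω = 2161.6111×30/14 = 4632.0238 rpm, dir flips to +; running = +4632.0238
Stage 3 [14T→54T]: ω = 4632.0238×14/54 = 1200.8951 rpm, dir flips to −; running = −1200.8951
Stage 4 [45T→63T]: ω = 1200.8951×45/63 = 857.7822 rpm, dir flips to +; running = +857.7822
Stage 5 [47T→54T]: ω = 857.7822×47/54 = 746.5882 rpm, dir flips to −; running = −746.5882
Stage 6 [81T→13T]: ω = 746.5882×81/13 = 4651.8188 rpm, dir flips to +; running = +4651.8188

+4651.8188 rpm (same as input, |ω| = 4651.8188 rpm)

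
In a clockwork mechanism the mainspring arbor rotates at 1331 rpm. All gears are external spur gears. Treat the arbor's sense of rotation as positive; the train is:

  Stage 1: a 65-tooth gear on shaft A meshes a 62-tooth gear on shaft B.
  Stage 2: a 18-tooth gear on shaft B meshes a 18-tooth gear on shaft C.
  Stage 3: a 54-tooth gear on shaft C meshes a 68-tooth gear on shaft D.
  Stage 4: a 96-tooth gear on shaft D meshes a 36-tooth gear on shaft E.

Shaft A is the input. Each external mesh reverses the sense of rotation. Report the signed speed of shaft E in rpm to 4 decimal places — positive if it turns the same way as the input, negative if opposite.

+2954.9715 rpm (same as input, |ω| = 2954.9715 rpm)

Stage 1 [65T→62T]: ω = 1331.0000×65/62 = 1395.4032 rpm, dir flips to −; running = −1395.4032
Stage 2 [18T→18T]: ω = 1395.4032×18/18 = 1395.4032 rpm, dir flips to +; running = +1395.4032
Stage 3 [54T→68T]: ω = 1395.4032×54/68 = 1108.1143 rpm, dir flips to −; running = −1108.1143
Stage 4 [96T→36T]: ω = 1108.1143×96/36 = 2954.9715 rpm, dir flips to +; running = +2954.9715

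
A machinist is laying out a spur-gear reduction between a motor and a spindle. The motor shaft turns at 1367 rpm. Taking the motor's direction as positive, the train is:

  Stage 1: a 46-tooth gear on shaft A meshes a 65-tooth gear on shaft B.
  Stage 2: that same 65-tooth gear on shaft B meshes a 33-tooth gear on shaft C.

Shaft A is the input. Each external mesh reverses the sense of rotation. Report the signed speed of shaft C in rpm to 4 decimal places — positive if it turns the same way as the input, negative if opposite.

Stage 1 [46T→65T]: ω = 1367.0000×46/65 = 967.4154 rpm, dir flips to −; running = −967.4154
Stage 2 [65T→33T]: ω = 967.4154×65/33 = 1905.5152 rpm, dir flips to +; running = +1905.5152

+1905.5152 rpm (same as input, |ω| = 1905.5152 rpm)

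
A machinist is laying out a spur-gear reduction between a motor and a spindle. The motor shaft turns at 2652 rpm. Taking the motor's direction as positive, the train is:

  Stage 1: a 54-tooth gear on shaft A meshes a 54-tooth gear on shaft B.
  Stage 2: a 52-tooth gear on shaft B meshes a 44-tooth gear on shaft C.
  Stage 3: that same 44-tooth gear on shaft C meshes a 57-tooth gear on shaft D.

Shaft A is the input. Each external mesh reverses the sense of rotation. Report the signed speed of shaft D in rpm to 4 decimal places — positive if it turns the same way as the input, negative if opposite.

-2419.3684 rpm (opposite to input, |ω| = 2419.3684 rpm)

Stage 1 [54T→54T]: ω = 2652.0000×54/54 = 2652.0000 rpm, dir flips to −; running = −2652.0000
Stage 2 [52T→44T]: ω = 2652.0000×52/44 = 3134.1818 rpm, dir flips to +; running = +3134.1818
Stage 3 [44T→57T]: ω = 3134.1818×44/57 = 2419.3684 rpm, dir flips to −; running = −2419.3684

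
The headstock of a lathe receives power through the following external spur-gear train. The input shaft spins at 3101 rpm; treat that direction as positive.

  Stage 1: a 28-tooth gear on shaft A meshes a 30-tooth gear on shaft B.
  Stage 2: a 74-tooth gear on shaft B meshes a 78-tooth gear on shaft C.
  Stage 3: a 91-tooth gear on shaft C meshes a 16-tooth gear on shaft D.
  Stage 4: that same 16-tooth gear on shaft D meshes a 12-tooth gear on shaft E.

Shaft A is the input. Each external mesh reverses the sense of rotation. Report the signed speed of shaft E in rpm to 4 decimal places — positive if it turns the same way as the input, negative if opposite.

+20822.6407 rpm (same as input, |ω| = 20822.6407 rpm)

Stage 1 [28T→30T]: ω = 3101.0000×28/30 = 2894.2667 rpm, dir flips to −; running = −2894.2667
Stage 2 [74T→78T]: ω = 2894.2667×74/78 = 2745.8427 rpm, dir flips to +; running = +2745.8427
Stage 3 [91T→16T]: ω = 2745.8427×91/16 = 15616.9806 rpm, dir flips to −; running = −15616.9806
Stage 4 [16T→12T]: ω = 15616.9806×16/12 = 20822.6407 rpm, dir flips to +; running = +20822.6407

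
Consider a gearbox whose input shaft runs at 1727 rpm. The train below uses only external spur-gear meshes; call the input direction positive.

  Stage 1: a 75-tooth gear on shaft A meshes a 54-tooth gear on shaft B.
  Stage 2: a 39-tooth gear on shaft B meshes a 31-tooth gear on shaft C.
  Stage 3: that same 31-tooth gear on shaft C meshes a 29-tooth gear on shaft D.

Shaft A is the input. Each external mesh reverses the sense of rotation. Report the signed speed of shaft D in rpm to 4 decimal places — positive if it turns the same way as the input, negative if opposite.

-3225.7184 rpm (opposite to input, |ω| = 3225.7184 rpm)

Stage 1 [75T→54T]: ω = 1727.0000×75/54 = 2398.6111 rpm, dir flips to −; running = −2398.6111
Stage 2 [39T→31T]: ω = 2398.6111×39/31 = 3017.6075 rpm, dir flips to +; running = +3017.6075
Stage 3 [31T→29T]: ω = 3017.6075×31/29 = 3225.7184 rpm, dir flips to −; running = −3225.7184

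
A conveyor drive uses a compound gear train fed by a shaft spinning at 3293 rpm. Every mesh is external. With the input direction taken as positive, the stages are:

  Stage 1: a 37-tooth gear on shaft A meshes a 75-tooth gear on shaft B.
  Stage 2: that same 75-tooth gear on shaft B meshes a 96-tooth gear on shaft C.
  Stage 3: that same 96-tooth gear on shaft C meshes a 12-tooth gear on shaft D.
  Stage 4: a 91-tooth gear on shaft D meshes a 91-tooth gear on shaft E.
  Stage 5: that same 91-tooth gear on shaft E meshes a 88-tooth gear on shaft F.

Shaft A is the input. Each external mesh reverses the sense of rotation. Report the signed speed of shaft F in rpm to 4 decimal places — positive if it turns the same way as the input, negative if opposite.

-10499.5559 rpm (opposite to input, |ω| = 10499.5559 rpm)

Stage 1 [37T→75T]: ω = 3293.0000×37/75 = 1624.5467 rpm, dir flips to −; running = −1624.5467
Stage 2 [75T→96T]: ω = 1624.5467×75/96 = 1269.1771 rpm, dir flips to +; running = +1269.1771
Stage 3 [96T→12T]: ω = 1269.1771×96/12 = 10153.4167 rpm, dir flips to −; running = −10153.4167
Stage 4 [91T→91T]: ω = 10153.4167×91/91 = 10153.4167 rpm, dir flips to +; running = +10153.4167
Stage 5 [91T→88T]: ω = 10153.4167×91/88 = 10499.5559 rpm, dir flips to −; running = −10499.5559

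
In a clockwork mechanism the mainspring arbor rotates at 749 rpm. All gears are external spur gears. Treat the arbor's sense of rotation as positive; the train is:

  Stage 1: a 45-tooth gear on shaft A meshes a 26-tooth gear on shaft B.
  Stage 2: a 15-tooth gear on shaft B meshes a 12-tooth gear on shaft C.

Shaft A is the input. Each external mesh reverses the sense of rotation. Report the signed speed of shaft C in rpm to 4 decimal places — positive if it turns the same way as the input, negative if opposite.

+1620.4327 rpm (same as input, |ω| = 1620.4327 rpm)

Stage 1 [45T→26T]: ω = 749.0000×45/26 = 1296.3462 rpm, dir flips to −; running = −1296.3462
Stage 2 [15T→12T]: ω = 1296.3462×15/12 = 1620.4327 rpm, dir flips to +; running = +1620.4327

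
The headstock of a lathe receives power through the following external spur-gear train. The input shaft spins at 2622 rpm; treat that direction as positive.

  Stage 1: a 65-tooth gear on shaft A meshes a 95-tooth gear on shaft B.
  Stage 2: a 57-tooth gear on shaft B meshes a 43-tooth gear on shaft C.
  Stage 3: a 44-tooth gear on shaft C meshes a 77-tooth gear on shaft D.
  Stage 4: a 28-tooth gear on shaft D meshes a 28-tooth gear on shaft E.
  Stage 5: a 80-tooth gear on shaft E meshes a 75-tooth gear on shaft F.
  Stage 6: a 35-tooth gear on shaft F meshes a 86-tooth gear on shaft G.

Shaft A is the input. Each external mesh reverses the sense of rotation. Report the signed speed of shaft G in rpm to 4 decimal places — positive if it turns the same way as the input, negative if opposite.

+589.9145 rpm (same as input, |ω| = 589.9145 rpm)

Stage 1 [65T→95T]: ω = 2622.0000×65/95 = 1794.0000 rpm, dir flips to −; running = −1794.0000
Stage 2 [57T→43T]: ω = 1794.0000×57/43 = 2378.0930 rpm, dir flips to +; running = +2378.0930
Stage 3 [44T→77T]: ω = 2378.0930×44/77 = 1358.9103 rpm, dir flips to −; running = −1358.9103
Stage 4 [28T→28T]: ω = 1358.9103×28/28 = 1358.9103 rpm, dir flips to +; running = +1358.9103
Stage 5 [80T→75T]: ω = 1358.9103×80/75 = 1449.5043 rpm, dir flips to −; running = −1449.5043
Stage 6 [35T→86T]: ω = 1449.5043×35/86 = 589.9145 rpm, dir flips to +; running = +589.9145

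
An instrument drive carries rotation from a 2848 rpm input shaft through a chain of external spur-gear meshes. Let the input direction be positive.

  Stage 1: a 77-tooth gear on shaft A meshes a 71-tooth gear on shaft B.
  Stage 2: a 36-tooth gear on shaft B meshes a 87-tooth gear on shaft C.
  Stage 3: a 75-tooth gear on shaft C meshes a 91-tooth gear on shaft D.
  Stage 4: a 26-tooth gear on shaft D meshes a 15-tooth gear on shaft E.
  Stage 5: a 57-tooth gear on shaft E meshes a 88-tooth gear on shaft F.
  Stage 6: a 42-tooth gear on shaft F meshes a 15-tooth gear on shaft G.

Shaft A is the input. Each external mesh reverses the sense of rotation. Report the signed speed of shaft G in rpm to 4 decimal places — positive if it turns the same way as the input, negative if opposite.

+3311.3706 rpm (same as input, |ω| = 3311.3706 rpm)

Stage 1 [77T→71T]: ω = 2848.0000×77/71 = 3088.6761 rpm, dir flips to −; running = −3088.6761
Stage 2 [36T→87T]: ω = 3088.6761×36/87 = 1278.0729 rpm, dir flips to +; running = +1278.0729
Stage 3 [75T→91T]: ω = 1278.0729×75/91 = 1053.3567 rpm, dir flips to −; running = −1053.3567
Stage 4 [26T→15T]: ω = 1053.3567×26/15 = 1825.8184 rpm, dir flips to +; running = +1825.8184
Stage 5 [57T→88T]: ω = 1825.8184×57/88 = 1182.6323 rpm, dir flips to −; running = −1182.6323
Stage 6 [42T→15T]: ω = 1182.6323×42/15 = 3311.3706 rpm, dir flips to +; running = +3311.3706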